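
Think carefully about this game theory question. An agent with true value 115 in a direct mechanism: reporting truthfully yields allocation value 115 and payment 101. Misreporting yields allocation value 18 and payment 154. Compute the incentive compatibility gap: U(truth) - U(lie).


Step 1: U(truth) = value - payment = 115 - 101 = 14
Step 2: U(lie) = allocation - payment = 18 - 154 = -136
Step 3: IC gap = 14 - (-136) = 150

150


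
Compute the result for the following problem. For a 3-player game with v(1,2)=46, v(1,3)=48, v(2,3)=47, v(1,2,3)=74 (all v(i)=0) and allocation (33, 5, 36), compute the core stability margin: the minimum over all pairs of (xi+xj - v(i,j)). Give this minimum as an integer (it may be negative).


Step 1: Slack for coalition (1,2): x1+x2 - v12 = 38 - 46 = -8
Step 2: Slack for coalition (1,3): x1+x3 - v13 = 69 - 48 = 21
Step 3: Slack for coalition (2,3): x2+x3 - v23 = 41 - 47 = -6
Step 4: Minimum slack = min(-8, 21, -6) = -8, attained by (1,2); coalition (1,2) can block (slack < 0), so the allocation is not in the core

-8


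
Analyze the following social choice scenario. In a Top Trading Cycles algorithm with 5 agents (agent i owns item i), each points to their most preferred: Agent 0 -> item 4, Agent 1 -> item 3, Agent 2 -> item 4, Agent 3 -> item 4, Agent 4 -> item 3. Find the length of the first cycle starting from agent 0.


Step 1: Trace the pointer graph from agent 0: 0 -> 4 -> 3 -> 4
Step 2: A cycle is detected when we revisit agent 4
Step 3: The cycle is: 4 -> 3 -> 4
Step 4: Cycle length = 2

2


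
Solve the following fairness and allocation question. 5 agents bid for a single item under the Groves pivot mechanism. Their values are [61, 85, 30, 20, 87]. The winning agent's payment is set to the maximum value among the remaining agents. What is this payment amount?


Step 1: The efficient winner is agent 4 with value 87
Step 2: Other agents' values: [61, 85, 30, 20]
Step 3: Pivot payment = max(others) = 85
Step 4: The winner pays 85

85


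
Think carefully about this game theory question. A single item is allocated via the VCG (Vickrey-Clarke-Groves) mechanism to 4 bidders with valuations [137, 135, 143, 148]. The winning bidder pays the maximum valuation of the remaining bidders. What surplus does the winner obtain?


Step 1: The winner is the agent with the highest value: agent 3 with value 148
Step 2: Values of other agents: [137, 135, 143]
Step 3: VCG payment = max of others' values = 143
Step 4: Surplus = 148 - 143 = 5

5


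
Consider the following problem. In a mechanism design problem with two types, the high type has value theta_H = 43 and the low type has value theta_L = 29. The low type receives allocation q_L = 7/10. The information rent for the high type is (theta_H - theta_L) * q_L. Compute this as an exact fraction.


Step 1: theta_H - theta_L = 43 - 29 = 14
Step 2: Information rent = (theta_H - theta_L) * q_L
Step 3: = 14 * 7/10
Step 4: = 49/5

49/5


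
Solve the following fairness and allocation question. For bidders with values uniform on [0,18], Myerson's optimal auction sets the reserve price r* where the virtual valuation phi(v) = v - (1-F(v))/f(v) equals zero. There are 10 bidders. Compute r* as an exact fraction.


Step 1: For U[0,18], F(v) = v/18 and f(v) = 1/18
Step 2: phi(v) = v - (1 - v/18)/(1/18) = v - (18 - v) = 2v - 18
Step 3: Set phi(r*) = 0: 2r* - 18 = 0
Step 4: r* = 18/2 = 9 (the number of bidders n = 10 does not enter)

9


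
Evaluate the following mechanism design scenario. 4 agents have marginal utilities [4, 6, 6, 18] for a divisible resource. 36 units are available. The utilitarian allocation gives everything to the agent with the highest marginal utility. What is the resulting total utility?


Step 1: The marginal utilities are [4, 6, 6, 18]
Step 2: The highest marginal utility is 18
Step 3: All 36 units go to that agent
Step 4: Total utility = 18 * 36 = 648

648


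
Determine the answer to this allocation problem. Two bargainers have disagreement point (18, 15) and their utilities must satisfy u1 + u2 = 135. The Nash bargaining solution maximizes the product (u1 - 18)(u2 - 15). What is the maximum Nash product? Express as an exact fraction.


Step 1: The Nash solution splits surplus symmetrically above the disagreement point
Step 2: u1 = (total + d1 - d2)/2 = (135 + 18 - 15)/2 = 69
Step 3: u2 = (total - d1 + d2)/2 = (135 - 18 + 15)/2 = 66
Step 4: Nash product = (69 - 18) * (66 - 15)
Step 5: = 51 * 51 = 2601

2601


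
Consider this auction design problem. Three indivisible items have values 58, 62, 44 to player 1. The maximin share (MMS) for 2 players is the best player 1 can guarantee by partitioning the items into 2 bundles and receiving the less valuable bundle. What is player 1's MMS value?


Step 1: Item values = 58, 62, 44
Step 2: Enumerate all 2-bundle partitions and take the smaller bundle:
  Partition 1: {58} vs {62,44} -> bundles 58, 106; min = 58
  Partition 2: {62} vs {58,44} -> bundles 62, 102; min = 62
  Partition 3: {44} vs {58,62} -> bundles 44, 120; min = 44
Step 3: MMS = max(58, 62, 44) = 62

62


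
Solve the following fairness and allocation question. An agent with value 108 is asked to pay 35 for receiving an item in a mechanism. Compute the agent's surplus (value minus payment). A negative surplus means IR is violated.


Step 1: Surplus = value - payment = 108 - 35 = 73
Step 2: IR is satisfied (surplus >= 0)

73


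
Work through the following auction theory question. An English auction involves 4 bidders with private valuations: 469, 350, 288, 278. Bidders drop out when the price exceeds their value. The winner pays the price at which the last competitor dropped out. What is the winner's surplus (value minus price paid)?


Step 1: Identify the highest value: 469
Step 2: Identify the second-highest value: 350
Step 3: The final price = second-highest value = 350
Step 4: Surplus = 469 - 350 = 119

119


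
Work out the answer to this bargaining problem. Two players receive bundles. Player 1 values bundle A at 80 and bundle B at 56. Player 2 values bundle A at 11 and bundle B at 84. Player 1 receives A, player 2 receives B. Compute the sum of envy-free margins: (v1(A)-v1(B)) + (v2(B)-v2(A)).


Step 1: Player 1's margin = v1(A) - v1(B) = 80 - 56 = 24
Step 2: Player 2's margin = v2(B) - v2(A) = 84 - 11 = 73
Step 3: Total margin = 24 + 73 = 97

97


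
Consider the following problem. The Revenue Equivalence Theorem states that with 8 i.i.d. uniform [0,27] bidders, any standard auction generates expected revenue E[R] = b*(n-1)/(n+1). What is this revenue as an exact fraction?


Step 1: By Revenue Equivalence, expected revenue = b*(n-1)/(n+1)
Step 2: Substituting n = 8, b = 27
Step 3: Revenue = 27*(8-1)/(8+1) = 27*7/9
Step 4: Revenue = 189/9 = 21

21


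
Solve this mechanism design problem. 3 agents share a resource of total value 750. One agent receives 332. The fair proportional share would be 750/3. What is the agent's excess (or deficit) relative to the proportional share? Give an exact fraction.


Step 1: Proportional share = 750/3 = 250
Step 2: Agent's actual allocation = 332
Step 3: Excess = 332 - 250 = 82

82


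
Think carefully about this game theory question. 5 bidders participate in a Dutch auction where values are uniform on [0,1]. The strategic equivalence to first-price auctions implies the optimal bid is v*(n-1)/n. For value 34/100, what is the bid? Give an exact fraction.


Step 1: Dutch auctions are strategically equivalent to first-price auctions
Step 2: The equilibrium bid is b(v) = v*(n-1)/n
Step 3: b = 17/50 * 4/5
Step 4: b = 34/125

34/125


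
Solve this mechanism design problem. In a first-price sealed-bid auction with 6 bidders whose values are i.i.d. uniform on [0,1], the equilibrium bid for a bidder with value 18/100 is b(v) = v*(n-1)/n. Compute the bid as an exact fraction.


Step 1: The symmetric BNE bidding function is b(v) = v * (n-1) / n
Step 2: Substitute v = 9/50 and n = 6
Step 3: b = 9/50 * 5/6
Step 4: b = 3/20

3/20


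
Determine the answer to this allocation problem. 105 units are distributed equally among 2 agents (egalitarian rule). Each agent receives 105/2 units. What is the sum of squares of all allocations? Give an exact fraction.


Step 1: Each agent's share = 105/2
Step 2: Square of each share = (105/2)^2 = 11025/4
Step 3: Sum of squares = 2 * 11025/4 = 11025/2

11025/2


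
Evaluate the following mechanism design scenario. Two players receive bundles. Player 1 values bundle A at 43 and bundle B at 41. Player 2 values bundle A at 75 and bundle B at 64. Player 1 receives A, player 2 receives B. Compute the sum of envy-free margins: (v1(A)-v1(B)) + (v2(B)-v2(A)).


Step 1: Player 1's margin = v1(A) - v1(B) = 43 - 41 = 2
Step 2: Player 2's margin = v2(B) - v2(A) = 64 - 75 = -11
Step 3: Total margin = 2 + -11 = -9

-9


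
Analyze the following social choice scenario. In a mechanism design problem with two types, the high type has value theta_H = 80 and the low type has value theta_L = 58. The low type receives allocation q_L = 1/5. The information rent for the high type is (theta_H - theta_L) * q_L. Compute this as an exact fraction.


Step 1: theta_H - theta_L = 80 - 58 = 22
Step 2: Information rent = (theta_H - theta_L) * q_L
Step 3: = 22 * 1/5
Step 4: = 22/5

22/5


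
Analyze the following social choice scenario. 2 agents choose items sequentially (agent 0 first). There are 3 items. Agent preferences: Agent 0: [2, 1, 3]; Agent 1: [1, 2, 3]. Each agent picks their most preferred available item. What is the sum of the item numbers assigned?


Step 1: Agent 0 picks item 2
Step 2: Agent 1 picks item 1
Step 3: Sum = 2 + 1 = 3

3


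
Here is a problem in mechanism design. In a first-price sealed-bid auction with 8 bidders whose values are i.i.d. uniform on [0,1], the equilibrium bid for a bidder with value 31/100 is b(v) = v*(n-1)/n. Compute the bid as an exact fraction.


Step 1: The symmetric BNE bidding function is b(v) = v * (n-1) / n
Step 2: Substitute v = 31/100 and n = 8
Step 3: b = 31/100 * 7/8
Step 4: b = 217/800

217/800


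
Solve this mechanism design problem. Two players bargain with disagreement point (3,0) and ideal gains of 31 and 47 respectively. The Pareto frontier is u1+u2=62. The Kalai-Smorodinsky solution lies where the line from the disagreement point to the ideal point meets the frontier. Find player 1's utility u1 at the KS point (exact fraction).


Step 1: At the KS point, (u1-d1)/r1 = (u2-d2)/r2 = t and u1+u2 = 62
Step 2: u1 = d1 + r1*t and u2 = d2 + r2*t, so (d1 + r1*t) + (d2 + r2*t) = 62
Step 3: t = (62 - 3 - 0)/(31 + 47) = 59/78
Step 4: u1 = d1 + r1*t = 3 + 31 * 59/78 = 2063/78
Step 5: (Check: u2 = d2 + r2*t = 2773/78; u1+u2 = 2063/78 + 2773/78 = 62, on the frontier.)

2063/78


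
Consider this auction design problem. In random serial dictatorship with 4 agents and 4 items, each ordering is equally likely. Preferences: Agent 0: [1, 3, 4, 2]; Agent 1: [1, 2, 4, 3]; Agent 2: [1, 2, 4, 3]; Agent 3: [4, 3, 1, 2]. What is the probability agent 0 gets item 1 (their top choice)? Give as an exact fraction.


Step 1: Agent 0 wants item 1
Step 2: There are 24 possible orderings of agents
Step 3: In 8 orderings, agent 0 gets item 1
Step 4: Probability = 8/24 = 1/3

1/3


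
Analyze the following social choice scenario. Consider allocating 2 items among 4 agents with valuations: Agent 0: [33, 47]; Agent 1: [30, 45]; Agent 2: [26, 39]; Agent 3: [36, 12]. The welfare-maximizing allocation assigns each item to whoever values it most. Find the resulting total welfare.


Step 1: For each item, find the maximum value among all agents.
Step 2: Item 0 -> Agent 3 (value 36)
Step 3: Item 1 -> Agent 0 (value 47)
Step 4: Total welfare = 36 + 47 = 83

83


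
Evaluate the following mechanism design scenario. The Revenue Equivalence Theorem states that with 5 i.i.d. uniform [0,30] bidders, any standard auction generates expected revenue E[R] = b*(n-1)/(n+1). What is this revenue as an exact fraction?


Step 1: By Revenue Equivalence, expected revenue = b*(n-1)/(n+1)
Step 2: Substituting n = 5, b = 30
Step 3: Revenue = 30*(5-1)/(5+1) = 30*4/6
Step 4: Revenue = 120/6 = 20

20


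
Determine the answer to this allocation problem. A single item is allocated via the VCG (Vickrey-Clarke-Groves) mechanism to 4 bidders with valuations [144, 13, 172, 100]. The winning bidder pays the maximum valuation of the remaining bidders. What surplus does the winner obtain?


Step 1: The winner is the agent with the highest value: agent 2 with value 172
Step 2: Values of other agents: [144, 13, 100]
Step 3: VCG payment = max of others' values = 144
Step 4: Surplus = 172 - 144 = 28

28


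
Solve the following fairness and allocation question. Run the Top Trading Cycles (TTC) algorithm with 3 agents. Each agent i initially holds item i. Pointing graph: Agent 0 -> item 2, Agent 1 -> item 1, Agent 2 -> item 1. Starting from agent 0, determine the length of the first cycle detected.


Step 1: Trace the pointer graph from agent 0: 0 -> 2 -> 1 -> 1
Step 2: A cycle is detected when we revisit agent 1
Step 3: The cycle is: 1 -> 1
Step 4: Cycle length = 1

1


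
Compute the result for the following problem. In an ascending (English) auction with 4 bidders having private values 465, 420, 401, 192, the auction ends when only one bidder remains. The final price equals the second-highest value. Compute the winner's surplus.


Step 1: Identify the highest value: 465
Step 2: Identify the second-highest value: 420
Step 3: The final price = second-highest value = 420
Step 4: Surplus = 465 - 420 = 45

45


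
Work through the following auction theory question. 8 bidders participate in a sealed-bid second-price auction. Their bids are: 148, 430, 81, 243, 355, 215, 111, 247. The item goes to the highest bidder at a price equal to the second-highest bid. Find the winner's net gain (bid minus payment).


Step 1: Sort bids in descending order: 430, 355, 247, 243, 215, 148, 111, 81
Step 2: The winning bid is the highest: 430
Step 3: The payment equals the second-highest bid: 355
Step 4: Surplus = winner's bid - payment = 430 - 355 = 75

75


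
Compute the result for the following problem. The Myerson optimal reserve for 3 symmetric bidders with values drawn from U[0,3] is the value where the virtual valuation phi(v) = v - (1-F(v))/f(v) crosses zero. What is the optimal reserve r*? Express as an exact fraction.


Step 1: For U[0,3], F(v) = v/3 and f(v) = 1/3
Step 2: phi(v) = v - (1 - v/3)/(1/3) = v - (3 - v) = 2v - 3
Step 3: Set phi(r*) = 0: 2r* - 3 = 0
Step 4: r* = 3/2 (the number of bidders n = 3 does not enter)

3/2


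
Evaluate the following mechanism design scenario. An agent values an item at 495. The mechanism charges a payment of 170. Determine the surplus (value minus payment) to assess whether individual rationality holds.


Step 1: Surplus = value - payment = 495 - 170 = 325
Step 2: IR is satisfied (surplus >= 0)

325


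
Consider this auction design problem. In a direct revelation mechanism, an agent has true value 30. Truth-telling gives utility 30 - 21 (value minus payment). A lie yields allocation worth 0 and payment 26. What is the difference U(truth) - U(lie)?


Step 1: U(truth) = value - payment = 30 - 21 = 9
Step 2: U(lie) = allocation - payment = 0 - 26 = -26
Step 3: IC gap = 9 - (-26) = 35

35


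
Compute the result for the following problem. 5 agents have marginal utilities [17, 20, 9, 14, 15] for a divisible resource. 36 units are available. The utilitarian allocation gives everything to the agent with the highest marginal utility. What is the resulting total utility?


Step 1: The marginal utilities are [17, 20, 9, 14, 15]
Step 2: The highest marginal utility is 20
Step 3: All 36 units go to that agent
Step 4: Total utility = 20 * 36 = 720

720


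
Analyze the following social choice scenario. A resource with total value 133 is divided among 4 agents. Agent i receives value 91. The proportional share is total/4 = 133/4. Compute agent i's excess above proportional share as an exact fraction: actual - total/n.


Step 1: Proportional share = 133/4
Step 2: Agent's actual allocation = 91
Step 3: Excess = 91 - 133/4 = 231/4

231/4


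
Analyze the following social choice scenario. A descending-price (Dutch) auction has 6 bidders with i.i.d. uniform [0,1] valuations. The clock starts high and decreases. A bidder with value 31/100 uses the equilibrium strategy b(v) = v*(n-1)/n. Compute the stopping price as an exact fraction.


Step 1: Dutch auctions are strategically equivalent to first-price auctions
Step 2: The equilibrium bid is b(v) = v*(n-1)/n
Step 3: b = 31/100 * 5/6
Step 4: b = 31/120

31/120


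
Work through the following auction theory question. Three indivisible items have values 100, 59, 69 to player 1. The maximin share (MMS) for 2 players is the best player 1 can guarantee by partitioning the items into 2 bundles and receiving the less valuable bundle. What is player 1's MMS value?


Step 1: Item values = 100, 59, 69
Step 2: Enumerate all 2-bundle partitions and take the smaller bundle:
  Partition 1: {100} vs {59,69} -> bundles 100, 128; min = 100
  Partition 2: {59} vs {100,69} -> bundles 59, 169; min = 59
  Partition 3: {69} vs {100,59} -> bundles 69, 159; min = 69
Step 3: MMS = max(100, 59, 69) = 100

100


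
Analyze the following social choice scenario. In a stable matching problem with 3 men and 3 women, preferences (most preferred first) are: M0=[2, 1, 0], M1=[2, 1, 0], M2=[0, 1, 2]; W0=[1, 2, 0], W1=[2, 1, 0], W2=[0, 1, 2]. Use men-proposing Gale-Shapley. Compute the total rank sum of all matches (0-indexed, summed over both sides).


Step 1: Run Gale-Shapley (men propose, women hold best offer):
  M0 proposes to W2; she accepts
  M1 proposes to W2; rejected
  M1 proposes to W1; she accepts
  M2 proposes to W0; she accepts
Step 2: Final matching: W0-M2, W1-M1, W2-M0
Step 3: 0-indexed ranks (man's rank of his match, then woman's): 0 + 1 + 1 + 1 + 0 + 0
Step 4: Total rank sum = 3

3


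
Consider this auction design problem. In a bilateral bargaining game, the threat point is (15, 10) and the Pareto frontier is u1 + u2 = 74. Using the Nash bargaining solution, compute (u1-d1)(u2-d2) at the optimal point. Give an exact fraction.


Step 1: The Nash solution splits surplus symmetrically above the disagreement point
Step 2: u1 = (total + d1 - d2)/2 = (74 + 15 - 10)/2 = 79/2
Step 3: u2 = (total - d1 + d2)/2 = (74 - 15 + 10)/2 = 69/2
Step 4: Nash product = (79/2 - 15) * (69/2 - 10)
Step 5: = 49/2 * 49/2 = 2401/4

2401/4


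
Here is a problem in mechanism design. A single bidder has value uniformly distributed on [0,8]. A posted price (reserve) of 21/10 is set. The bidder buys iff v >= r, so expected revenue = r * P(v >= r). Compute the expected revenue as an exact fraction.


Step 1: Posted price r = 21/10, value support [0,8]
Step 2: P(v >= r) = (8 - 21/10)/8 = 59/80
Step 3: Expected revenue = r * P(v >= r) = 21/10 * 59/80
Step 4: Revenue = 1239/800

1239/800


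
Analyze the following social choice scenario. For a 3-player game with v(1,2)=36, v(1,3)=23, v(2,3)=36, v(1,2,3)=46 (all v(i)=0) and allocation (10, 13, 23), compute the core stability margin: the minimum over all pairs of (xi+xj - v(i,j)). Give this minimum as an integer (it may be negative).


Step 1: Slack for coalition (1,2): x1+x2 - v12 = 23 - 36 = -13
Step 2: Slack for coalition (1,3): x1+x3 - v13 = 33 - 23 = 10
Step 3: Slack for coalition (2,3): x2+x3 - v23 = 36 - 36 = 0
Step 4: Minimum slack = min(-13, 10, 0) = -13, attained by (1,2); coalition (1,2) can block (slack < 0), so the allocation is not in the core

-13


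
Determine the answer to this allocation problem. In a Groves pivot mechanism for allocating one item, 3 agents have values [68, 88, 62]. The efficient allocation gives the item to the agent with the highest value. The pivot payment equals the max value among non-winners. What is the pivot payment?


Step 1: The efficient winner is agent 1 with value 88
Step 2: Other agents' values: [68, 62]
Step 3: Pivot payment = max(others) = 68
Step 4: The winner pays 68

68


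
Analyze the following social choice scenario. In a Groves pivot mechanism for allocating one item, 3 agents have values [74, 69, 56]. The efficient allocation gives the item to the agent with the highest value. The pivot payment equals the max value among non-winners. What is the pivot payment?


Step 1: The efficient winner is agent 0 with value 74
Step 2: Other agents' values: [69, 56]
Step 3: Pivot payment = max(others) = 69
Step 4: The winner pays 69

69


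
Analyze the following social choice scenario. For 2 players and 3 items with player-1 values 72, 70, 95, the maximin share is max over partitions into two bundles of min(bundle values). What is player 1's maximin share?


Step 1: Item values = 72, 70, 95
Step 2: Enumerate all 2-bundle partitions and take the smaller bundle:
  Partition 1: {72} vs {70,95} -> bundles 72, 165; min = 72
  Partition 2: {70} vs {72,95} -> bundles 70, 167; min = 70
  Partition 3: {95} vs {72,70} -> bundles 95, 142; min = 95
Step 3: MMS = max(72, 70, 95) = 95

95


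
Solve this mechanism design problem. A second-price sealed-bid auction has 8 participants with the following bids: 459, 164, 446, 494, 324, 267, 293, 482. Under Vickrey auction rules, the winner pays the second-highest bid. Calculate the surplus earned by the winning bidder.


Step 1: Sort bids in descending order: 494, 482, 459, 446, 324, 293, 267, 164
Step 2: The winning bid is the highest: 494
Step 3: The payment equals the second-highest bid: 482
Step 4: Surplus = winner's bid - payment = 494 - 482 = 12

12


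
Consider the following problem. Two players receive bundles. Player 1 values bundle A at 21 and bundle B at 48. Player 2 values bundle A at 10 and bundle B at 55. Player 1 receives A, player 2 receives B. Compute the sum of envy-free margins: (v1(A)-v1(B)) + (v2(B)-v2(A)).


Step 1: Player 1's margin = v1(A) - v1(B) = 21 - 48 = -27
Step 2: Player 2's margin = v2(B) - v2(A) = 55 - 10 = 45
Step 3: Total margin = -27 + 45 = 18

18


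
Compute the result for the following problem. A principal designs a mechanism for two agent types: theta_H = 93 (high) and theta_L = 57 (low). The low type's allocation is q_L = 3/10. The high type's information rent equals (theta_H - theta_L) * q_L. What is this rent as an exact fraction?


Step 1: theta_H - theta_L = 93 - 57 = 36
Step 2: Information rent = (theta_H - theta_L) * q_L
Step 3: = 36 * 3/10
Step 4: = 54/5

54/5


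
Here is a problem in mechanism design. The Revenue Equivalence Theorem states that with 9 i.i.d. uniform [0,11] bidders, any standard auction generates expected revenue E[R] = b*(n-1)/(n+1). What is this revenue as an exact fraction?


Step 1: By Revenue Equivalence, expected revenue = b*(n-1)/(n+1)
Step 2: Substituting n = 9, b = 11
Step 3: Revenue = 11*(9-1)/(9+1) = 11*8/10
Step 4: Revenue = 88/10 = 44/5

44/5


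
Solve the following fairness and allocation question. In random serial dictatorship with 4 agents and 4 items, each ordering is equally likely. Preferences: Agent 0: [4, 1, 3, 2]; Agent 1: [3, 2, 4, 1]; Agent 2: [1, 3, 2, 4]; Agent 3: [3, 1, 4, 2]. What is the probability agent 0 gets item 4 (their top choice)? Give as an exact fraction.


Step 1: Agent 0 wants item 4
Step 2: There are 24 possible orderings of agents
Step 3: In 22 orderings, agent 0 gets item 4
Step 4: Probability = 22/24 = 11/12

11/12


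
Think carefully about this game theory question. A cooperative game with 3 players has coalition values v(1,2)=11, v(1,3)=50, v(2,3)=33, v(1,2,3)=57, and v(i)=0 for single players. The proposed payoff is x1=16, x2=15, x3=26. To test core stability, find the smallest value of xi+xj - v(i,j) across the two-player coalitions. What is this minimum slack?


Step 1: Slack for coalition (1,2): x1+x2 - v12 = 31 - 11 = 20
Step 2: Slack for coalition (1,3): x1+x3 - v13 = 42 - 50 = -8
Step 3: Slack for coalition (2,3): x2+x3 - v23 = 41 - 33 = 8
Step 4: Minimum slack = min(20, -8, 8) = -8, attained by (1,3); coalition (1,3) can block (slack < 0), so the allocation is not in the core

-8


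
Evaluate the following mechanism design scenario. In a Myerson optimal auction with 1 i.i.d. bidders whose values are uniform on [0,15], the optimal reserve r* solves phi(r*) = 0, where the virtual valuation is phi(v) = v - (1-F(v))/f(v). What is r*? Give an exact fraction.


Step 1: For U[0,15], F(v) = v/15 and f(v) = 1/15
Step 2: phi(v) = v - (1 - v/15)/(1/15) = v - (15 - v) = 2v - 15
Step 3: Set phi(r*) = 0: 2r* - 15 = 0
Step 4: r* = 15/2 (the number of bidders n = 1 does not enter)

15/2


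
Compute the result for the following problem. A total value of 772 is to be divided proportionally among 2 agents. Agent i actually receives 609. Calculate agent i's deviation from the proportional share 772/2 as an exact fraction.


Step 1: Proportional share = 772/2 = 386
Step 2: Agent's actual allocation = 609
Step 3: Excess = 609 - 386 = 223

223


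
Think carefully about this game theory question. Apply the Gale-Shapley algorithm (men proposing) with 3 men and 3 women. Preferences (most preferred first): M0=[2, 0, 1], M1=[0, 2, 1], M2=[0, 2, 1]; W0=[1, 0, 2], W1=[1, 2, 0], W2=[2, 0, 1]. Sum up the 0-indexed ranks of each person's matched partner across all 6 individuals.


Step 1: Run Gale-Shapley (men propose, women hold best offer):
  M0 proposes to W2; she accepts
  M1 proposes to W0; she accepts
  M2 proposes to W0; rejected
  M2 proposes to W2; she switches from M0
  M0 proposes to W0; rejected
  M0 proposes to W1; she accepts
Step 2: Final matching: W0-M1, W1-M0, W2-M2
Step 3: 0-indexed ranks (man's rank of his match, then woman's): 0 + 0 + 2 + 2 + 1 + 0
Step 4: Total rank sum = 5

5


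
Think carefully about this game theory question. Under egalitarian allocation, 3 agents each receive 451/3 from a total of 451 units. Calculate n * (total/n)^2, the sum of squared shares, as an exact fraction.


Step 1: Each agent's share = 451/3
Step 2: Square of each share = (451/3)^2 = 203401/9
Step 3: Sum of squares = 3 * 203401/9 = 203401/3

203401/3


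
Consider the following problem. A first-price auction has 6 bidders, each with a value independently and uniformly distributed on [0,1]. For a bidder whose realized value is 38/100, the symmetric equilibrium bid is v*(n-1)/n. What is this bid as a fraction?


Step 1: The symmetric BNE bidding function is b(v) = v * (n-1) / n
Step 2: Substitute v = 19/50 and n = 6
Step 3: b = 19/50 * 5/6
Step 4: b = 19/60

19/60


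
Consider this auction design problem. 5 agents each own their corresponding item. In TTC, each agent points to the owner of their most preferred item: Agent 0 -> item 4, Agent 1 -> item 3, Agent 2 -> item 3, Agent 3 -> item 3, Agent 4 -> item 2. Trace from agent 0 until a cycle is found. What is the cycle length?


Step 1: Trace the pointer graph from agent 0: 0 -> 4 -> 2 -> 3 -> 3
Step 2: A cycle is detected when we revisit agent 3
Step 3: The cycle is: 3 -> 3
Step 4: Cycle length = 1

1


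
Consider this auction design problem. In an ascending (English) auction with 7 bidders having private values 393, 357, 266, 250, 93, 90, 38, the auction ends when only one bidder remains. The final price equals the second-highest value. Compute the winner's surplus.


Step 1: Identify the highest value: 393
Step 2: Identify the second-highest value: 357
Step 3: The final price = second-highest value = 357
Step 4: Surplus = 393 - 357 = 36

36


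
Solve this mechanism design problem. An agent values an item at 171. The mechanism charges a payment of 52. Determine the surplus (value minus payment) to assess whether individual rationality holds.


Step 1: Surplus = value - payment = 171 - 52 = 119
Step 2: IR is satisfied (surplus >= 0)

119


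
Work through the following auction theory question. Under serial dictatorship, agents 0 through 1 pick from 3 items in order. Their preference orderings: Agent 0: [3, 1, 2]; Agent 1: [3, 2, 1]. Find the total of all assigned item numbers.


Step 1: Agent 0 picks item 3
Step 2: Agent 1 picks item 2
Step 3: Sum = 3 + 2 = 5

5


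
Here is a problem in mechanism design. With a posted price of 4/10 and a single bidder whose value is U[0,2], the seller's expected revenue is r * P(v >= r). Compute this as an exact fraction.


Step 1: Posted price r = 2/5, value support [0,2]
Step 2: P(v >= r) = (2 - 2/5)/2 = 4/5
Step 3: Expected revenue = r * P(v >= r) = 2/5 * 4/5
Step 4: Revenue = 8/25

8/25


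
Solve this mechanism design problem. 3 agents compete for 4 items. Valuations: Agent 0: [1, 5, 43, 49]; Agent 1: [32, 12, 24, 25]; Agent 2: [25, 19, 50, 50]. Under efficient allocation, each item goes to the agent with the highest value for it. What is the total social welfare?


Step 1: For each item, find the maximum value among all agents.
Step 2: Item 0 -> Agent 1 (value 32)
Step 3: Item 1 -> Agent 2 (value 19)
Step 4: Item 2 -> Agent 2 (value 50)
Step 5: Item 3 -> Agent 2 (value 50)
Step 6: Total welfare = 32 + 19 + 50 + 50 = 151

151


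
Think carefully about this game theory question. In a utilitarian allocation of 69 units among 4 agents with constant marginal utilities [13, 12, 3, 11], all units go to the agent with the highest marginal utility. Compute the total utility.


Step 1: The marginal utilities are [13, 12, 3, 11]
Step 2: The highest marginal utility is 13
Step 3: All 69 units go to that agent
Step 4: Total utility = 13 * 69 = 897

897


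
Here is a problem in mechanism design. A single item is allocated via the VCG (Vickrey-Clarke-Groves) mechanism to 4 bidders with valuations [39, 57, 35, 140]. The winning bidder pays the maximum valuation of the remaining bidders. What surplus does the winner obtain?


Step 1: The winner is the agent with the highest value: agent 3 with value 140
Step 2: Values of other agents: [39, 57, 35]
Step 3: VCG payment = max of others' values = 57
Step 4: Surplus = 140 - 57 = 83

83


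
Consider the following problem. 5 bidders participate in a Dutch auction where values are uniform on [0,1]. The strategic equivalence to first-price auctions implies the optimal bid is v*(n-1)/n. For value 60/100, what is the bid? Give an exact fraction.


Step 1: Dutch auctions are strategically equivalent to first-price auctions
Step 2: The equilibrium bid is b(v) = v*(n-1)/n
Step 3: b = 3/5 * 4/5
Step 4: b = 12/25

12/25


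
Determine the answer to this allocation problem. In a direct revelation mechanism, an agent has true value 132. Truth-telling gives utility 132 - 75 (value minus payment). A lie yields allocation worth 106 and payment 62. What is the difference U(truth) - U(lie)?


Step 1: U(truth) = value - payment = 132 - 75 = 57
Step 2: U(lie) = allocation - payment = 106 - 62 = 44
Step 3: IC gap = 57 - 44 = 13

13


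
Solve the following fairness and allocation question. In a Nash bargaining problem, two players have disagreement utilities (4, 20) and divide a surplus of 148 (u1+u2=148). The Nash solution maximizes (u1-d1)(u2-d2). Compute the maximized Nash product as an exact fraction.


Step 1: The Nash solution splits surplus symmetrically above the disagreement point
Step 2: u1 = (total + d1 - d2)/2 = (148 + 4 - 20)/2 = 66
Step 3: u2 = (total - d1 + d2)/2 = (148 - 4 + 20)/2 = 82
Step 4: Nash product = (66 - 4) * (82 - 20)
Step 5: = 62 * 62 = 3844

3844


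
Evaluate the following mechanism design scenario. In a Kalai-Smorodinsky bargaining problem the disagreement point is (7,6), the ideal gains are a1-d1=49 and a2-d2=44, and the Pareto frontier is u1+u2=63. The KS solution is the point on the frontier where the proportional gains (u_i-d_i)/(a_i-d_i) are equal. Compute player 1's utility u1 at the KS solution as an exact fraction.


Step 1: At the KS point, (u1-d1)/r1 = (u2-d2)/r2 = t and u1+u2 = 63
Step 2: u1 = d1 + r1*t and u2 = d2 + r2*t, so (d1 + r1*t) + (d2 + r2*t) = 63
Step 3: t = (63 - 7 - 6)/(49 + 44) = 50/93
Step 4: u1 = d1 + r1*t = 7 + 49 * 50/93 = 3101/93
Step 5: (Check: u2 = d2 + r2*t = 2758/93; u1+u2 = 3101/93 + 2758/93 = 63, on the frontier.)

3101/93


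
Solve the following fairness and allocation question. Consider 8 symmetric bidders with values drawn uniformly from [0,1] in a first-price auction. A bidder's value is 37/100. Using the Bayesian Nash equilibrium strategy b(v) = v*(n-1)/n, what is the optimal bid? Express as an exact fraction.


Step 1: The symmetric BNE bidding function is b(v) = v * (n-1) / n
Step 2: Substitute v = 37/100 and n = 8
Step 3: b = 37/100 * 7/8
Step 4: b = 259/800

259/800


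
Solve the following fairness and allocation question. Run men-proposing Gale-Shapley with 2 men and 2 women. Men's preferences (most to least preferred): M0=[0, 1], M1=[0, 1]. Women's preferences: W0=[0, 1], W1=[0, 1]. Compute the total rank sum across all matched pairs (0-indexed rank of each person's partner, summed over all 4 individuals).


Step 1: Run Gale-Shapley (men propose, women hold best offer):
  M0 proposes to W0; she accepts
  M1 proposes to W0; rejected
  M1 proposes to W1; she accepts
Step 2: Final matching: W0-M0, W1-M1
Step 3: 0-indexed ranks (man's rank of his match, then woman's): 0 + 0 + 1 + 1
Step 4: Total rank sum = 2

2


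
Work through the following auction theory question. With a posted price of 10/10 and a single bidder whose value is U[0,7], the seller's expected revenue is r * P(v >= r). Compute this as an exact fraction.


Step 1: Posted price r = 1, value support [0,7]
Step 2: P(v >= r) = (7 - 1)/7 = 6/7
Step 3: Expected revenue = r * P(v >= r) = 1 * 6/7
Step 4: Revenue = 6/7

6/7


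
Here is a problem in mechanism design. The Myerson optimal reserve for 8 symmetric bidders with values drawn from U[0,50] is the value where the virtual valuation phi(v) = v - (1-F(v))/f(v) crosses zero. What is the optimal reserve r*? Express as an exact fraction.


Step 1: For U[0,50], F(v) = v/50 and f(v) = 1/50
Step 2: phi(v) = v - (1 - v/50)/(1/50) = v - (50 - v) = 2v - 50
Step 3: Set phi(r*) = 0: 2r* - 50 = 0
Step 4: r* = 50/2 = 25 (the number of bidders n = 8 does not enter)

25


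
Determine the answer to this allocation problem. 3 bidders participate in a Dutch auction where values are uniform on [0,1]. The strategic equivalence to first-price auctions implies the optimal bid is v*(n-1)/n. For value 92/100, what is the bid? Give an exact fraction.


Step 1: Dutch auctions are strategically equivalent to first-price auctions
Step 2: The equilibrium bid is b(v) = v*(n-1)/n
Step 3: b = 23/25 * 2/3
Step 4: b = 46/75

46/75


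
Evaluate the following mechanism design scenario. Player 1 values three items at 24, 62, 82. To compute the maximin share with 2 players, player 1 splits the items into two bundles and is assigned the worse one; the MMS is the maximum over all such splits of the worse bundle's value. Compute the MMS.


Step 1: Item values = 24, 62, 82
Step 2: Enumerate all 2-bundle partitions and take the smaller bundle:
  Partition 1: {24} vs {62,82} -> bundles 24, 144; min = 24
  Partition 2: {62} vs {24,82} -> bundles 62, 106; min = 62
  Partition 3: {82} vs {24,62} -> bundles 82, 86; min = 82
Step 3: MMS = max(24, 62, 82) = 82

82


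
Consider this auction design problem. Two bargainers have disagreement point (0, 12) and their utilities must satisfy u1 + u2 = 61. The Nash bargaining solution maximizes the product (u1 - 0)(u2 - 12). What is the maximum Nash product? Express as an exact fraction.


Step 1: The Nash solution splits surplus symmetrically above the disagreement point
Step 2: u1 = (total + d1 - d2)/2 = (61 + 0 - 12)/2 = 49/2
Step 3: u2 = (total - d1 + d2)/2 = (61 - 0 + 12)/2 = 73/2
Step 4: Nash product = (49/2 - 0) * (73/2 - 12)
Step 5: = 49/2 * 49/2 = 2401/4

2401/4


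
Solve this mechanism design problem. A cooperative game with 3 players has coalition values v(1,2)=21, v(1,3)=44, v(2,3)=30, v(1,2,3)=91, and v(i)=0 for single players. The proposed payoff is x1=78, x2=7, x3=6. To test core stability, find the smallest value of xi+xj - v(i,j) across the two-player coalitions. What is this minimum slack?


Step 1: Slack for coalition (1,2): x1+x2 - v12 = 85 - 21 = 64
Step 2: Slack for coalition (1,3): x1+x3 - v13 = 84 - 44 = 40
Step 3: Slack for coalition (2,3): x2+x3 - v23 = 13 - 30 = -17
Step 4: Minimum slack = min(64, 40, -17) = -17, attained by (2,3); coalition (2,3) can block (slack < 0), so the allocation is not in the core

-17


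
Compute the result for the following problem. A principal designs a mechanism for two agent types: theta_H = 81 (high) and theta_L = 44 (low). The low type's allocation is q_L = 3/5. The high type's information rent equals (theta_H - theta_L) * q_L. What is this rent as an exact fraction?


Step 1: theta_H - theta_L = 81 - 44 = 37
Step 2: Information rent = (theta_H - theta_L) * q_L
Step 3: = 37 * 3/5
Step 4: = 111/5

111/5


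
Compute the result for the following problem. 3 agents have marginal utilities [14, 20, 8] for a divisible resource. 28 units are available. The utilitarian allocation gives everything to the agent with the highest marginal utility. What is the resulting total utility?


Step 1: The marginal utilities are [14, 20, 8]
Step 2: The highest marginal utility is 20
Step 3: All 28 units go to that agent
Step 4: Total utility = 20 * 28 = 560

560


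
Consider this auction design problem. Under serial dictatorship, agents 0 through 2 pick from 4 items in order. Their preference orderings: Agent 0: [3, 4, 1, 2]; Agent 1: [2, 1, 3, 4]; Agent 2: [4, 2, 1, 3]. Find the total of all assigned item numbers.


Step 1: Agent 0 picks item 3
Step 2: Agent 1 picks item 2
Step 3: Agent 2 picks item 4
Step 4: Sum = 3 + 2 + 4 = 9

9


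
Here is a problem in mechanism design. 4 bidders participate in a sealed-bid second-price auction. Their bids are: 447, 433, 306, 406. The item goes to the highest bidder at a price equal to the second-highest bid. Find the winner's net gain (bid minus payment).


Step 1: Sort bids in descending order: 447, 433, 406, 306
Step 2: The winning bid is the highest: 447
Step 3: The payment equals the second-highest bid: 433
Step 4: Surplus = winner's bid - payment = 447 - 433 = 14

14


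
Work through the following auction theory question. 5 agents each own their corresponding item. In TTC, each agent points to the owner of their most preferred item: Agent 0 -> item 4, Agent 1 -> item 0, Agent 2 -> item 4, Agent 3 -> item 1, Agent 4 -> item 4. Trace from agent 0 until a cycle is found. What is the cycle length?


Step 1: Trace the pointer graph from agent 0: 0 -> 4 -> 4
Step 2: A cycle is detected when we revisit agent 4
Step 3: The cycle is: 4 -> 4
Step 4: Cycle length = 1

1


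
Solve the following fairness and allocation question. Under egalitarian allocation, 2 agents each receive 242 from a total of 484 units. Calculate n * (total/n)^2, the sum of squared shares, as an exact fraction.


Step 1: Each agent's share = 484/2 = 242
Step 2: Square of each share = (242)^2 = 58564
Step 3: Sum of squares = 2 * 58564 = 117128

117128


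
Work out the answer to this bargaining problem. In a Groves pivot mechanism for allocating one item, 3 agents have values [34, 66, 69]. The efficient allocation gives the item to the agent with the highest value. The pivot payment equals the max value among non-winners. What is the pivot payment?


Step 1: The efficient winner is agent 2 with value 69
Step 2: Other agents' values: [34, 66]
Step 3: Pivot payment = max(others) = 66
Step 4: The winner pays 66

66


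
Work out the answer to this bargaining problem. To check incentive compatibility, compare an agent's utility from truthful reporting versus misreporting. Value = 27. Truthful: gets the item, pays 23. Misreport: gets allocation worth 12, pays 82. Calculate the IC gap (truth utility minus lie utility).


Step 1: U(truth) = value - payment = 27 - 23 = 4
Step 2: U(lie) = allocation - payment = 12 - 82 = -70
Step 3: IC gap = 4 - (-70) = 74

74
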